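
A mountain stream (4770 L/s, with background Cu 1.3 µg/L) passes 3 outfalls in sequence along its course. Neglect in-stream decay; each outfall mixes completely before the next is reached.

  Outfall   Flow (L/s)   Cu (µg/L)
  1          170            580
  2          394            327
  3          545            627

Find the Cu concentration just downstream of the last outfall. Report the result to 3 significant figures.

97.9 µg/L

After outfall 1: Q = 4770 + 170.0 = 4940 L/s; C = (4770·1.300 + 170.0·580.0)/4940 = 21.21 µg/L.
After outfall 2: Q = 4940 + 394.0 = 5334 L/s; C = (4940·21.21 + 394.0·327.0)/5334 = 43.80 µg/L.
After outfall 3: Q = 5334 + 545.0 = 5879 L/s; C = (5334·43.80 + 545.0·627.0)/5879 = 97.87 µg/L.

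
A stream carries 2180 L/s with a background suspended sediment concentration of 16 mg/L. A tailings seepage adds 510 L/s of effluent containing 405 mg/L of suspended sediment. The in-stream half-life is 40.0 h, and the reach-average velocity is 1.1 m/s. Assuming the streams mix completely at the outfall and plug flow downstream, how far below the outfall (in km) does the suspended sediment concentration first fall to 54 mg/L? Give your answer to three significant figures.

Mixed concentration C = ΣQC/ΣQ = (2180·16.00 + 510.0·405.0) / 2690 = 241400/2690 = 89.75 mg/L.
Half-life 40.0 h → k = ln 2 / 40.0 = 0.01733 h⁻¹ = 0.4159 d⁻¹.
Set 89.75·exp(−k·t) = 54 → t = ln(89.75/54)/k = 105500 s = 29.32 h.
Distance = v·t = 1.1·105500 = 116100 m = 116.1 km.

116 km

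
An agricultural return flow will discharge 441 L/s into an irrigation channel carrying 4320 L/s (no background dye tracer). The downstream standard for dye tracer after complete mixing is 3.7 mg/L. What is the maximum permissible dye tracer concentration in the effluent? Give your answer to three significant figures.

At the limit, (Qr·Cr + Qe·Cₑ)/(Qr + Qe) = 3.7:
Cₑ = (4761·3.7 − 4320·0) / 441.0 = 39.94 mg/L.

39.9 mg/L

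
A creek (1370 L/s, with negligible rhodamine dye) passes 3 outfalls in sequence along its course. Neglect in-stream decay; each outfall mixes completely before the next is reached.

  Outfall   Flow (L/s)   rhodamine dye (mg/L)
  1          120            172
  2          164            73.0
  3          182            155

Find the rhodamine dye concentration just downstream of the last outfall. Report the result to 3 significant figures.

After outfall 1: Q = 1370 + 120.0 = 1490 L/s; C = (1370·0 + 120.0·172.0)/1490 = 13.85 mg/L.
After outfall 2: Q = 1490 + 164.0 = 1654 L/s; C = (1490·13.85 + 164.0·73.00)/1654 = 19.72 mg/L.
After outfall 3: Q = 1654 + 182.0 = 1836 L/s; C = (1654·19.72 + 182.0·155.0)/1836 = 33.13 mg/L.

33.1 mg/L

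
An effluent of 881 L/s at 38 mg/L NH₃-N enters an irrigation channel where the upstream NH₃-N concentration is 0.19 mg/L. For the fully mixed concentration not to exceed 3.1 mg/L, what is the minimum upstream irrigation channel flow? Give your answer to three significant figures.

Set C_mix = 3.1: (Q·0.1900 + 881.0·38.00) / (Q + 881.0) = 3.1
→ Q = 881.0·(38.00 − 3.1)/(3.1 − 0.1900) = 10570 L/s.

10600 L/s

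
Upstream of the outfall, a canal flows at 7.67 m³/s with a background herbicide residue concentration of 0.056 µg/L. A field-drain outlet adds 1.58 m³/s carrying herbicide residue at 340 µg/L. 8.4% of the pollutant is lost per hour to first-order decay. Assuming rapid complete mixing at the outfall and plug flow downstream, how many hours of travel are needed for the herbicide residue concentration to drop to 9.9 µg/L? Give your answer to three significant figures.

20.2 h

Mixed concentration C = ΣQC/ΣQ = (7.670·0.05600 + 1.580·340.0) / 9.250 = 537.6/9.250 = 58.12 µg/L.
8.4%/h lost → k = −ln(1 − 0.084) = 0.08774 h⁻¹.
58.12·exp(−k·t) = 9.9 → t = ln(58.12/9.9)/k = 72630 s = 20.17 h.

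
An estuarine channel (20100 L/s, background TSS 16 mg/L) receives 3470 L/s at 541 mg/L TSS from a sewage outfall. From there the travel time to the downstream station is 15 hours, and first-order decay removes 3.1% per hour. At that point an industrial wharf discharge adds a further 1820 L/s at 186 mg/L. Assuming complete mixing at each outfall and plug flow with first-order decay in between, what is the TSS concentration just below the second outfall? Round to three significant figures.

67.3 mg/L

Conservation of mass: C = (20100·16.00 + 3470·541.0) / 23570 = 2199000/23570 = 93.29 mg/L; combined flow 23570 L/s.
3.1%/h lost → k = −ln(1 − 0.031) = 0.03149 h⁻¹.
Applying C = C₀e^(−kt): 93.29 × 0.6235 = 58.17 mg/L.
Second outfall: C = (23570·58.17 + 1820·186.0)/25390 = 67.33 mg/L.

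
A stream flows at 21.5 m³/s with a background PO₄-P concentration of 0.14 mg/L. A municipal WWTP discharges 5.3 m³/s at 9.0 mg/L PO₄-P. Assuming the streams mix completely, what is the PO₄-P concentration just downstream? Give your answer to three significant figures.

Flow-weighted average: C = (21.50·0.1400 + 5.300·9.000) / 26.80 = 50.71/26.80 = 1.892 mg/L.

1.89 mg/L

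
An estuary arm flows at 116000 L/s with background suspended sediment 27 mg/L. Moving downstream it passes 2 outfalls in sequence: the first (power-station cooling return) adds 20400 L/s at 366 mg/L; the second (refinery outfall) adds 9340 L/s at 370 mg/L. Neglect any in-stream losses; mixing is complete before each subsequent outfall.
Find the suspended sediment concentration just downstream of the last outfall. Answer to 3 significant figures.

Below outfall 1: Q → 136400 L/s, C = (116000·27.00 + 20400·366.0)/136400 = 77.70 mg/L.
Below outfall 2: Q → 145700 L/s, C = (136400·77.70 + 9340·370.0)/145700 = 96.43 mg/L.

96.4 mg/L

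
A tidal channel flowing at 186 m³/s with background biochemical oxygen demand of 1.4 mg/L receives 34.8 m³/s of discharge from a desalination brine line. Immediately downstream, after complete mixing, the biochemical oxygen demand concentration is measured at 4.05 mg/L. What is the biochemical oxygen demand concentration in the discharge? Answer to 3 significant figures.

18.2 mg/L

Mass balance: 186.0·1.400 + 34.80·Cₑ = 220.8·4.050
→ Cₑ = (220.8·4.050 − 186.0·1.400) / 34.80 = 18.21 mg/L.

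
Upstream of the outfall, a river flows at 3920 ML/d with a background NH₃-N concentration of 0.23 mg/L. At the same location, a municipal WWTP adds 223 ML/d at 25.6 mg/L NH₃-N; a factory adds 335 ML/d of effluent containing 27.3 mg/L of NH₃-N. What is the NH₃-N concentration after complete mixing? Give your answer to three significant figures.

Conservation of mass: C = (3920·0.2300 + 223.0·25.60 + 335.0·27.30) / 4478 = 15760/4478 = 3.519 mg/L.

3.52 mg/L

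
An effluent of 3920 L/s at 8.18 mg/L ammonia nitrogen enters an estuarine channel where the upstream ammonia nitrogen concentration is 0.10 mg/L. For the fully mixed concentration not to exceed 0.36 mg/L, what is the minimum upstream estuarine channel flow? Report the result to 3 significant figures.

Set C_mix = 0.36: (Q·0.1000 + 3920·8.180) / (Q + 3920) = 0.36
→ Q = 3920·(8.180 − 0.36)/(0.36 − 0.1000) = 117900 L/s.

118000 L/s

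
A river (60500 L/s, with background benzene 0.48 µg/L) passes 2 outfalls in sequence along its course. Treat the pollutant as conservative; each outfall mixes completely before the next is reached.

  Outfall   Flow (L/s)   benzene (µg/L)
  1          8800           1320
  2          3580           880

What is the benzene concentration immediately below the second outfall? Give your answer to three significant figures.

203 µg/L

Below outfall 1: Q → 69300 L/s, C = (60500·0.4800 + 8800·1320)/69300 = 168.0 µg/L.
Below outfall 2: Q → 72880 L/s, C = (69300·168.0 + 3580·880.0)/72880 = 203.0 µg/L.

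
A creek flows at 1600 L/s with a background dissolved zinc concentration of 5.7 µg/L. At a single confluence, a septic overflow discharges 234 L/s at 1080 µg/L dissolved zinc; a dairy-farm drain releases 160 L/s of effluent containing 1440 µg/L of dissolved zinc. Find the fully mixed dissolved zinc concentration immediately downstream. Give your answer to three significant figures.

247 µg/L

Conservation of mass: C = (1600·5.700 + 234.0·1080 + 160.0·1440) / 1994 = 492200/1994 = 246.9 µg/L.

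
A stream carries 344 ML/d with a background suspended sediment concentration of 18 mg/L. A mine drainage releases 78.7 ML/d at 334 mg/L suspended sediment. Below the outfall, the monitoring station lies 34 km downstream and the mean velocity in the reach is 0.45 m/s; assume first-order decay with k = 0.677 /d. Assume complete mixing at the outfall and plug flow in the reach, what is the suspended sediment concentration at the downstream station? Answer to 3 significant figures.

After mixing, C = (344.0·18.00 + 78.70·334.0) / 422.7 = 32480/422.7 = 76.83 mg/L.
Travel time t = 34·1000 / 0.45 = 75560 s = 20.99 h.
First-order decay: C = 76.83·exp(−k·t) = 76.83·0.5532 = 42.51 mg/L.

42.5 mg/L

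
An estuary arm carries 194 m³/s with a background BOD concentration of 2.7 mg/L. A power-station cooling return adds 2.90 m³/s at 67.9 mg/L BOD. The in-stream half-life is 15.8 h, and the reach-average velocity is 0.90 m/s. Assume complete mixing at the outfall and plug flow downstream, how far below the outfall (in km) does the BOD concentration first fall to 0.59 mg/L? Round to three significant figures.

Mixed concentration C = ΣQC/ΣQ = (194.0·2.700 + 2.900·67.90) / 196.9 = 720.7/196.9 = 3.660 mg/L.
Half-life 15.8 h → k = ln 2 / 15.8 = 0.04387 h⁻¹ = 1.053 d⁻¹.
Set 3.660·exp(−k·t) = 0.59 → t = ln(3.660/0.59)/k = 149800 s = 41.60 h.
Distance = v·t = 0.90·149800 = 134800 m = 134.8 km.

135 km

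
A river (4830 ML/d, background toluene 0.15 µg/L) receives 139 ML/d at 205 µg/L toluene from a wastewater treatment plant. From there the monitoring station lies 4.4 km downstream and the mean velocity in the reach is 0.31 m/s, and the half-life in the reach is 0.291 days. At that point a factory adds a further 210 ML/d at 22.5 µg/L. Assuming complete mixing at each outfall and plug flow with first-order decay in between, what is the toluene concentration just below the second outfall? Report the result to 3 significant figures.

4.73 µg/L

After mixing, C = (4830·0.1500 + 139.0·205.0) / 4969 = 29220/4969 = 5.880 µg/L; combined flow 4969 ML/d.
Travel time t = 4.4·1000 / 0.31 = 14190 s = 3.943 h.
Half-life 0.291 d → k = ln 2 / 0.291 = 2.382 d⁻¹.
Decay over the reach: 5.880·exp(−kt) = 5.880·0.6762 = 3.976 µg/L.
Second outfall: C = (4969·3.976 + 210.0·22.50)/5179 = 4.727 µg/L.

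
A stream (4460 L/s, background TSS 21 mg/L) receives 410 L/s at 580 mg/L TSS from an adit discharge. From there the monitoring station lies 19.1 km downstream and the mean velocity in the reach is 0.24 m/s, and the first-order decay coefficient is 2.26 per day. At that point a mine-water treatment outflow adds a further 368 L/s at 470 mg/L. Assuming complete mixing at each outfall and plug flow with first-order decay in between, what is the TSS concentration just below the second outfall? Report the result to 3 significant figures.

40.9 mg/L

Conservation of mass: C = (4460·21.00 + 410.0·580.0) / 4870 = 331500/4870 = 68.06 mg/L; combined flow 4870 L/s.
Travel time t = 19.1·1000 / 0.24 = 79580 s = 22.11 h.
After decay, C = 68.06 × e^(−kt) = 68.06 × 0.1247 = 8.489 mg/L.
At the second outfall, C = (4870·8.489 + 368.0·470.0) / (4870 + 368.0) = 40.91 mg/L.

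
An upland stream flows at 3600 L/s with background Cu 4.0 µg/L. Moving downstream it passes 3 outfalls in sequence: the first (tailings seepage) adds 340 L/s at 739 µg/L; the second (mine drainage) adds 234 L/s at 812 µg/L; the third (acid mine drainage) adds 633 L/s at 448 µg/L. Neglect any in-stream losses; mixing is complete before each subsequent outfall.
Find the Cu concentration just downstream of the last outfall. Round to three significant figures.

Outfall 1: combined Q = 3940 L/s; C = (3600·4.000 + 340.0·739.0)/3940 = 67.43 µg/L.
Outfall 2: combined Q = 4174 L/s; C = (3940·67.43 + 234.0·812.0)/4174 = 109.2 µg/L.
Outfall 3: combined Q = 4807 L/s; C = (4174·109.2 + 633.0·448.0)/4807 = 153.8 µg/L.

154 µg/L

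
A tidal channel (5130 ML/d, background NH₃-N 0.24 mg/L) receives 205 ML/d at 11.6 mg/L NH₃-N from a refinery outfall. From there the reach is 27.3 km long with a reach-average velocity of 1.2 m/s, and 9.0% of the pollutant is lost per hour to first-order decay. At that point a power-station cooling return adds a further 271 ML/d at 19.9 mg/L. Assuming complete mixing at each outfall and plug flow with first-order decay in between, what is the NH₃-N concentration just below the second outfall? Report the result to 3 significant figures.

Conservation of mass: C = (5130·0.2400 + 205.0·11.60) / 5335 = 3609/5335 = 0.6765 mg/L; combined flow 5335 ML/d.
Travel time t = 27.3·1000 / 1.2 = 22750 s = 6.319 h.
9.0%/h lost → k = −ln(1 − 0.09) = 0.09431 h⁻¹.
First-order decay: C = 0.6765·exp(−k·t) = 0.6765·0.5510 = 0.3728 mg/L.
Second outfall: C = (5335·0.3728 + 271.0·19.90)/5606 = 1.317 mg/L.

1.32 mg/L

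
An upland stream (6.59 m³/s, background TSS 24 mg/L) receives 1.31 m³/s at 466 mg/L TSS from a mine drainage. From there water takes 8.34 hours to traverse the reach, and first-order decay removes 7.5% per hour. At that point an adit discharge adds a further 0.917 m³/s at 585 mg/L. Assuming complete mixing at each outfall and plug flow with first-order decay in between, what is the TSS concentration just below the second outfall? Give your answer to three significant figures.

106 mg/L

Mass balance: C = (6.590·24.00 + 1.310·466.0) / 7.900 = 768.6/7.900 = 97.29 mg/L; combined flow 7.900 m³/s.
7.5%/h lost → k = −ln(1 − 0.075) = 0.07796 h⁻¹.
Applying C = C₀e^(−kt): 97.29 × 0.5219 = 50.78 mg/L.
Second outfall: C = (7.900·50.78 + 0.9170·585.0)/8.817 = 106.3 mg/L.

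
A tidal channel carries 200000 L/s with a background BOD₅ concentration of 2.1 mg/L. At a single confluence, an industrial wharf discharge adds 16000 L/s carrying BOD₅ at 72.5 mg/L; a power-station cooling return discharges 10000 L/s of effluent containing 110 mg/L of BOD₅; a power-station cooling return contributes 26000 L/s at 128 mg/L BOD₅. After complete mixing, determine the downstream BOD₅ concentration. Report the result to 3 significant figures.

Flow-weighted average: C = (200000·2.100 + 16000·72.50 + 10000·110.0 + 26000·128.0) / 252000 = 6008000/252000 = 23.84 mg/L.

23.8 mg/L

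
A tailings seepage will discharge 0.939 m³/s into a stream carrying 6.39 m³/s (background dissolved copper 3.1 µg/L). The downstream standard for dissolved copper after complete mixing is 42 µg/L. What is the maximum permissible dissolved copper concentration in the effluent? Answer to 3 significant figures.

307 µg/L

At the limit, (Qr·Cr + Qe·Cₑ)/(Qr + Qe) = 42:
Cₑ = (7.329·42 − 6.390·3.100) / 0.9390 = 306.7 µg/L.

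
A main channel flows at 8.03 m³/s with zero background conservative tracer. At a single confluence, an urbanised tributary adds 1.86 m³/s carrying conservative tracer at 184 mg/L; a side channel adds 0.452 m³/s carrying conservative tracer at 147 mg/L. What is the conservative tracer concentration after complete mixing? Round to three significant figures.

39.5 mg/L

Flow-weighted average: C = (8.030·0 + 1.860·184.0 + 0.4520·147.0) / 10.34 = 408.7/10.34 = 39.52 mg/L.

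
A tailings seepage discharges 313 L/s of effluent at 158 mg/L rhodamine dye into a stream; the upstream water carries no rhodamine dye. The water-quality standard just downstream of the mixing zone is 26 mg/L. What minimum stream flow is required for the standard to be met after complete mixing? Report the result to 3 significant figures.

Set C_mix = 26: (Q·0 + 313.0·158.0) / (Q + 313.0) = 26
→ Q = 313.0·(158.0 − 26)/(26 − 0) = 1589 L/s.

1590 L/s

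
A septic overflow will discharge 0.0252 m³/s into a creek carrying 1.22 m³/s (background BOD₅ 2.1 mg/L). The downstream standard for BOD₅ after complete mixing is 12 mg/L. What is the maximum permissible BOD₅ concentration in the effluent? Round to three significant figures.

491 mg/L

At the limit, (Qr·Cr + Qe·Cₑ)/(Qr + Qe) = 12:
Cₑ = (1.245·12 − 1.220·2.100) / 0.02520 = 491.3 mg/L.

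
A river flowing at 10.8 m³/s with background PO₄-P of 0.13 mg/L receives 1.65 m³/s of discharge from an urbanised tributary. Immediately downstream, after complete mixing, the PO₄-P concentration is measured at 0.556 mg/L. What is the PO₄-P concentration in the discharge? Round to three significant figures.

Mass balance: 10.80·0.1300 + 1.650·Cₑ = 12.45·0.5560
→ Cₑ = (12.45·0.5560 − 10.80·0.1300) / 1.650 = 3.344 mg/L.

3.34 mg/L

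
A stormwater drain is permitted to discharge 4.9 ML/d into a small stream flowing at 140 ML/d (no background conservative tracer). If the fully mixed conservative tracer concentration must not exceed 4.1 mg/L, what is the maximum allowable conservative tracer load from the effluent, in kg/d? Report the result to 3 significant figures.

Mass balance at the limit: 140.0·0 + 4.900·Cₑ = 144.9·4.1 → Cₑ = 121.2 mg/L.
4.900 ML/d = 0.05671 m³/s. Load = 0.05671 m³/s × 121.2 g/m³ × 86 400 s/d = 594.1 kg/d.

594 kg/d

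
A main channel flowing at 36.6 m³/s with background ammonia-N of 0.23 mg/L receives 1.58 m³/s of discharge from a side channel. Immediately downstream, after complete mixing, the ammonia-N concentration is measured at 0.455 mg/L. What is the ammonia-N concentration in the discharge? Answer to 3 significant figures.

5.67 mg/L

Mass balance: 36.60·0.2300 + 1.580·Cₑ = 38.18·0.4550
→ Cₑ = (38.18·0.4550 − 36.60·0.2300) / 1.580 = 5.667 mg/L.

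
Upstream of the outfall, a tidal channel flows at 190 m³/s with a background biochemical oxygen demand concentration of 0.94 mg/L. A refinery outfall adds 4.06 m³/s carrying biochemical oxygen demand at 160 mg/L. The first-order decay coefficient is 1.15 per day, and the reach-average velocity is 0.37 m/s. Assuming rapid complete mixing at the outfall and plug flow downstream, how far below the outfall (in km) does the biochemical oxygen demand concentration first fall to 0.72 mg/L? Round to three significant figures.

Conservation of mass: C = (190.0·0.9400 + 4.060·160.0) / 194.1 = 828.2/194.1 = 4.268 mg/L.
Set 4.268·exp(−k·t) = 0.72 → t = ln(4.268/0.72)/k = 133700 s = 37.14 h.
Distance = v·t = 0.37·133700 = 49470 m = 49.47 km.

49.5 km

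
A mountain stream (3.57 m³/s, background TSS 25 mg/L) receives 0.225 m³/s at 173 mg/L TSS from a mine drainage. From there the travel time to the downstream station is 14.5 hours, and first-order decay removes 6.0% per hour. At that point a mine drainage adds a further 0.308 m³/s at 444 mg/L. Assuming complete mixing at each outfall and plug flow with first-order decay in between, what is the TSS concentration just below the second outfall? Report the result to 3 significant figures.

46.1 mg/L

Flow-weighted average: C = (3.570·25.00 + 0.2250·173.0) / 3.795 = 128.2/3.795 = 33.77 mg/L; combined flow 3.795 m³/s.
6.0%/h lost → k = −ln(1 − 0.06) = 0.06188 h⁻¹.
Decay over the reach: 33.77·exp(−kt) = 33.77·0.4077 = 13.77 mg/L.
Second outfall: C = (3.795·13.77 + 0.3080·444.0)/4.103 = 46.07 mg/L.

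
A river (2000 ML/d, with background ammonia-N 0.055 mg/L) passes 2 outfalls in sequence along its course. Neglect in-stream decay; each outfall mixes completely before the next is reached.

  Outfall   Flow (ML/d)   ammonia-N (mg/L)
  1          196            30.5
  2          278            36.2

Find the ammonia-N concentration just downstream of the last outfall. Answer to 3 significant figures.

6.53 mg/L

Outfall 1: combined Q = 2196 ML/d; C = (2000·0.05500 + 196.0·30.50)/2196 = 2.772 mg/L.
Outfall 2: combined Q = 2474 ML/d; C = (2196·2.772 + 278.0·36.20)/2474 = 6.529 mg/L.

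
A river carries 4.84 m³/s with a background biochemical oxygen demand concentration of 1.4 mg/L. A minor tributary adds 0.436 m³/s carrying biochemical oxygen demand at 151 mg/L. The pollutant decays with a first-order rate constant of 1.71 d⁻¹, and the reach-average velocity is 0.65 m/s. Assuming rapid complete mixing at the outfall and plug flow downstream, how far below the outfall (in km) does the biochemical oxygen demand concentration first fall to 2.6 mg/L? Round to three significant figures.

Mixed concentration C = ΣQC/ΣQ = (4.840·1.400 + 0.4360·151.0) / 5.276 = 72.61/5.276 = 13.76 mg/L.
Set 13.76·exp(−k·t) = 2.6 → t = ln(13.76/2.6)/k = 84200 s = 23.39 h.
Distance = v·t = 0.65·84200 = 54730 m = 54.73 km.

54.7 km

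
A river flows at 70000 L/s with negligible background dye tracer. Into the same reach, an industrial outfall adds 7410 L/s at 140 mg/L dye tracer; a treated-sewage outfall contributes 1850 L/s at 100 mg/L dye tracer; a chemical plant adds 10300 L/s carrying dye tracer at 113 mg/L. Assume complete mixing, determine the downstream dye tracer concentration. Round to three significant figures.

Mass balance: C = (70000·0 + 7410·140.0 + 1850·100.0 + 10300·113.0) / 89560 = 2386000/89560 = 26.64 mg/L.

26.6 mg/L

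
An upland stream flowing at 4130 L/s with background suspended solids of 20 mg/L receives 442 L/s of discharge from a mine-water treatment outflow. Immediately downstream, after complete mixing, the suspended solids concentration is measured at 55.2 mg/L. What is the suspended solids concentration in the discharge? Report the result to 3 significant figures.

Mass balance: 4130·20.00 + 442.0·Cₑ = 4572·55.20
→ Cₑ = (4572·55.20 − 4130·20.00) / 442.0 = 384.1 mg/L.

384 mg/L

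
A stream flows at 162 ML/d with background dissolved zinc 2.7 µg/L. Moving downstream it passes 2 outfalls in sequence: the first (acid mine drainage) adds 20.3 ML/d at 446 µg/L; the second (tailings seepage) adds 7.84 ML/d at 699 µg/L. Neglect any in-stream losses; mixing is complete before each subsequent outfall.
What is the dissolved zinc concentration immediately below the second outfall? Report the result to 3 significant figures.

Below outfall 1: Q → 182.3 ML/d, C = (162.0·2.700 + 20.30·446.0)/182.3 = 52.06 µg/L.
Below outfall 2: Q → 190.1 ML/d, C = (182.3·52.06 + 7.840·699.0)/190.1 = 78.74 µg/L.

78.7 µg/L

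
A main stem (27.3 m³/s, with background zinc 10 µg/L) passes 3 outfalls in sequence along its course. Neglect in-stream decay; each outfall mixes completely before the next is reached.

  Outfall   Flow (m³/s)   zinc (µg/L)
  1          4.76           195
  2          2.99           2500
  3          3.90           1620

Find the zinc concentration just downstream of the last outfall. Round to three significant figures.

Below outfall 1: Q → 32.06 m³/s, C = (27.30·10.00 + 4.760·195.0)/32.06 = 37.47 µg/L.
Below outfall 2: Q → 35.05 m³/s, C = (32.06·37.47 + 2.990·2500)/35.05 = 247.5 µg/L.
Below outfall 3: Q → 38.95 m³/s, C = (35.05·247.5 + 3.900·1620)/38.95 = 385.0 µg/L.

385 µg/L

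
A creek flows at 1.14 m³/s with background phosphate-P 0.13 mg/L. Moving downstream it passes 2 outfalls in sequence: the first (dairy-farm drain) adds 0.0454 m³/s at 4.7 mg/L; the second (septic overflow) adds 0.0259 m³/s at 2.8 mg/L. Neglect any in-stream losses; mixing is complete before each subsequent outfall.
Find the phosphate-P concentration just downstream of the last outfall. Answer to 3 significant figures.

After outfall 1: Q = 1.140 + 0.04540 = 1.185 m³/s; C = (1.140·0.1300 + 0.04540·4.700)/1.185 = 0.3050 mg/L.
After outfall 2: Q = 1.185 + 0.02590 = 1.211 m³/s; C = (1.185·0.3050 + 0.02590·2.800)/1.211 = 0.3584 mg/L.

0.358 mg/L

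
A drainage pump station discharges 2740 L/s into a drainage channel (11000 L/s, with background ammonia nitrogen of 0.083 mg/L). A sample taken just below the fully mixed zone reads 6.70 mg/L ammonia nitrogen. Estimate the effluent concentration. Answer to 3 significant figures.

33.3 mg/L

Mass balance: 11000·0.08300 + 2740·Cₑ = 13740·6.700
→ Cₑ = (13740·6.700 − 11000·0.08300) / 2740 = 33.26 mg/L.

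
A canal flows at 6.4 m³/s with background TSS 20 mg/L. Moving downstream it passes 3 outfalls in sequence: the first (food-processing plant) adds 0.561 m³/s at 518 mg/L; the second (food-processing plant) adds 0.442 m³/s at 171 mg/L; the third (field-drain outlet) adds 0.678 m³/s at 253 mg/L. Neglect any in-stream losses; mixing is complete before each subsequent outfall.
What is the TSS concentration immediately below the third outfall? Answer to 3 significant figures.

After outfall 1: Q = 6.400 + 0.5610 = 6.961 m³/s; C = (6.400·20.00 + 0.5610·518.0)/6.961 = 60.13 mg/L.
After outfall 2: Q = 6.961 + 0.4420 = 7.403 m³/s; C = (6.961·60.13 + 0.4420·171.0)/7.403 = 66.75 mg/L.
After outfall 3: Q = 7.403 + 0.6780 = 8.081 m³/s; C = (7.403·66.75 + 0.6780·253.0)/8.081 = 82.38 mg/L.

82.4 mg/L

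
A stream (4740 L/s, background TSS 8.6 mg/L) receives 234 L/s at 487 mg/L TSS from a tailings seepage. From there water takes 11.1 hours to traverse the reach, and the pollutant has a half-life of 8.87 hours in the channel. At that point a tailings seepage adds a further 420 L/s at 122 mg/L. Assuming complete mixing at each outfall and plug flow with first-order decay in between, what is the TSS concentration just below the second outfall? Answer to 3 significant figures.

Conservation of mass: C = (4740·8.600 + 234.0·487.0) / 4974 = 154700/4974 = 31.11 mg/L; combined flow 4974 L/s.
Half-life 8.87 h → k = ln 2 / 8.87 = 0.07815 h⁻¹ = 1.875 d⁻¹.
After decay, C = 31.11 × e^(−kt) = 31.11 × 0.4200 = 13.07 mg/L.
Second outfall: C = (4974·13.07 + 420.0·122.0)/5394 = 21.55 mg/L.

21.5 mg/L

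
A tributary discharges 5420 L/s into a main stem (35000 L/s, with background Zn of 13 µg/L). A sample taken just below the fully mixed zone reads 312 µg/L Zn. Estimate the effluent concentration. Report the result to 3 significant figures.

2240 µg/L

Mass balance: 35000·13.00 + 5420·Cₑ = 40420·312.0
→ Cₑ = (40420·312.0 − 35000·13.00) / 5420 = 2243 µg/L.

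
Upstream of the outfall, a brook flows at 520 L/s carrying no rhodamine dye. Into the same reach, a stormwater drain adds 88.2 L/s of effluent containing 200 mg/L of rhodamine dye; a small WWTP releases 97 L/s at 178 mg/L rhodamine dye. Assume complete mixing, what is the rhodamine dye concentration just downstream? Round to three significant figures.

Mass balance: C = (520.0·0 + 88.20·200.0 + 97.00·178.0) / 705.2 = 34910/705.2 = 49.50 mg/L.

49.5 mg/L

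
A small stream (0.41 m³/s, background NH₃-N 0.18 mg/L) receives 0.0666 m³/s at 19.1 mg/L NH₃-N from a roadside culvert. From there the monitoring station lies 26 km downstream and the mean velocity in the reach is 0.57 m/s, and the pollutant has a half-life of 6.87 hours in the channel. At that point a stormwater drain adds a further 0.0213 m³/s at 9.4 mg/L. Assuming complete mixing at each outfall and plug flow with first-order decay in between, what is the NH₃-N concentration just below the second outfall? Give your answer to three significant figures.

Mixed concentration C = ΣQC/ΣQ = (0.4100·0.1800 + 0.06660·19.10) / 0.4766 = 1.346/0.4766 = 2.824 mg/L; combined flow 0.4766 m³/s.
Travel time t = 26·1000 / 0.57 = 45610 s = 12.67 h.
Half-life 6.87 h → k = ln 2 / 6.87 = 0.1009 h⁻¹ = 2.421 d⁻¹.
Decay over the reach: 2.824·exp(−kt) = 2.824·0.2785 = 0.7864 mg/L.
At the second outfall, C = (0.4766·0.7864 + 0.02130·9.400) / (0.4766 + 0.02130) = 1.155 mg/L.

1.15 mg/L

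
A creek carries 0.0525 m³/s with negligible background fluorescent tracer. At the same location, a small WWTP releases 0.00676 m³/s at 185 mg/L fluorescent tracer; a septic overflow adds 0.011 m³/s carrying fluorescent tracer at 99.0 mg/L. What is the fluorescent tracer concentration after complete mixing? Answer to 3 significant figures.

Conservation of mass: C = (0.05250·0 + 0.006760·185.0 + 0.01100·99.00) / 0.07026 = 2.340/0.07026 = 33.30 mg/L.

33.3 mg/L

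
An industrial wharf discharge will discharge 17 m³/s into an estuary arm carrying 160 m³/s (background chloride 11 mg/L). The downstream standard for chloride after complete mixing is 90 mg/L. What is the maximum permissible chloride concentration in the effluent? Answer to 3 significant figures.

834 mg/L

At the limit, (Qr·Cr + Qe·Cₑ)/(Qr + Qe) = 90:
Cₑ = (177.0·90 − 160.0·11.00) / 17.00 = 833.5 mg/L.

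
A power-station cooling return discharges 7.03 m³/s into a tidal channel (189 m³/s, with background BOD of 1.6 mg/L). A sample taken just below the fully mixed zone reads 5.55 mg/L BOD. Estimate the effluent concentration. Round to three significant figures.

Mass balance: 189.0·1.600 + 7.030·Cₑ = 196.0·5.550
→ Cₑ = (196.0·5.550 − 189.0·1.600) / 7.030 = 111.7 mg/L.

112 mg/L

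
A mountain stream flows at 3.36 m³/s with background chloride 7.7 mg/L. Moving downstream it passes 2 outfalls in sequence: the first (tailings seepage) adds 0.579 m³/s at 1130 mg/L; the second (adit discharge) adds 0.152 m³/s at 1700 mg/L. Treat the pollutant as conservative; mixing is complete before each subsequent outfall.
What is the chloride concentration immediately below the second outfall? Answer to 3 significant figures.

Below outfall 1: Q → 3.939 m³/s, C = (3.360·7.700 + 0.5790·1130)/3.939 = 172.7 mg/L.
Below outfall 2: Q → 4.091 m³/s, C = (3.939·172.7 + 0.1520·1700)/4.091 = 229.4 mg/L.

229 mg/L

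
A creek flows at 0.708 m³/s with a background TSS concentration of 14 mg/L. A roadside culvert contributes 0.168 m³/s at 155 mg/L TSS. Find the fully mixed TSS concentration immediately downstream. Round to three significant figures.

41.0 mg/L

Mixed concentration C = ΣQC/ΣQ = (0.7080·14.00 + 0.1680·155.0) / 0.8760 = 35.95/0.8760 = 41.04 mg/L.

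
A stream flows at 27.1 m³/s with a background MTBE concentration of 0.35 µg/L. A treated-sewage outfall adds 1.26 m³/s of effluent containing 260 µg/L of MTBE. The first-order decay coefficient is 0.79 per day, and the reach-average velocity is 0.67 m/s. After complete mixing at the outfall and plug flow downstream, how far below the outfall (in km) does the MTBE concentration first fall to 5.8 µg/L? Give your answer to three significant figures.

52.6 km

Conservation of mass: C = (27.10·0.3500 + 1.260·260.0) / 28.36 = 337.1/28.36 = 11.89 µg/L.
Set 11.89·exp(−k·t) = 5.8 → t = ln(11.89/5.8)/k = 78470 s = 21.80 h.
Distance = v·t = 0.67·78470 = 52580 m = 52.58 km.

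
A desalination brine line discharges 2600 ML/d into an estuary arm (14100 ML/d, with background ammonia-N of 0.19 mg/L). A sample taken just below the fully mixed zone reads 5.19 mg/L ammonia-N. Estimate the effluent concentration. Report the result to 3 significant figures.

32.3 mg/L

Mass balance: 14100·0.1900 + 2600·Cₑ = 16700·5.190
→ Cₑ = (16700·5.190 − 14100·0.1900) / 2600 = 32.31 mg/L.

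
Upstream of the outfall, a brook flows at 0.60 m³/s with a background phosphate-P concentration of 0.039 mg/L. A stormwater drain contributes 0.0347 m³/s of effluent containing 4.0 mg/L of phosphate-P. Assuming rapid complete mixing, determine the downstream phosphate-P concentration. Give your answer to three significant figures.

Mass balance: C = (0.6000·0.03900 + 0.03470·4.000) / 0.6347 = 0.1622/0.6347 = 0.2556 mg/L.

0.256 mg/L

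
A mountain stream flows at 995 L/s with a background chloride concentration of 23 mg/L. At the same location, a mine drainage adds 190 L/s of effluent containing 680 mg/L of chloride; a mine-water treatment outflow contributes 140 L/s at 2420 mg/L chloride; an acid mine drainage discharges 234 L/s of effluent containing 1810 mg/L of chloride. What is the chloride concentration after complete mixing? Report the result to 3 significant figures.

587 mg/L

Mixed concentration C = ΣQC/ΣQ = (995.0·23.00 + 190.0·680.0 + 140.0·2420 + 234.0·1810) / 1559 = 914400/1559 = 586.5 mg/L.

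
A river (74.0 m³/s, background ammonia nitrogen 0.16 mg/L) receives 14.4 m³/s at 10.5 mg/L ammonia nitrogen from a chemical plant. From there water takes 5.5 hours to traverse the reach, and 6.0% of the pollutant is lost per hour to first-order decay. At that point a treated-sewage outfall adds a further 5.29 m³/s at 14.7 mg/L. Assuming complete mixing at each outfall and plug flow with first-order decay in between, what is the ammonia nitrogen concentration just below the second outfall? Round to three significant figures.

2.07 mg/L

Flow-weighted average: C = (74.00·0.1600 + 14.40·10.50) / 88.40 = 163.0/88.40 = 1.844 mg/L; combined flow 88.40 m³/s.
6.0%/h lost → k = −ln(1 − 0.06) = 0.06188 h⁻¹.
First-order decay: C = 1.844·exp(−k·t) = 1.844·0.7115 = 1.312 mg/L.
At the second outfall, C = (88.40·1.312 + 5.290·14.70) / (88.40 + 5.290) = 2.068 mg/L.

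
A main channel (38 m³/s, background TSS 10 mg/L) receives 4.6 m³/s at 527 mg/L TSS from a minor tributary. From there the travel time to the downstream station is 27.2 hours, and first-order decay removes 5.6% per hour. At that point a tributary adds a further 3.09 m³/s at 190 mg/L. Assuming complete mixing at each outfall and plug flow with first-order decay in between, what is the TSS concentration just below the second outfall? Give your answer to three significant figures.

25.7 mg/L

Flow-weighted average: C = (38.00·10.00 + 4.600·527.0) / 42.60 = 2804/42.60 = 65.83 mg/L; combined flow 42.60 m³/s.
5.6%/h lost → k = −ln(1 − 0.056) = 0.05763 h⁻¹.
Decay over the reach: 65.83·exp(−kt) = 65.83·0.2086 = 13.73 mg/L.
Second outfall: C = (42.60·13.73 + 3.090·190.0)/45.69 = 25.65 mg/L.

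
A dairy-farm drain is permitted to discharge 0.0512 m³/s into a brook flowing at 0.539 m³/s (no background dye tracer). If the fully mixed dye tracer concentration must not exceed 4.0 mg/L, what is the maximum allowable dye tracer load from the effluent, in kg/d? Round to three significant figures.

204 kg/d

Mass balance at the limit: 0.5390·0 + 0.05120·Cₑ = 0.5902·4.0 → Cₑ = 46.11 mg/L.
Load = 0.05120 m³/s × 46.11 g/m³ × 86 400 s/d = 204.0 kg/d.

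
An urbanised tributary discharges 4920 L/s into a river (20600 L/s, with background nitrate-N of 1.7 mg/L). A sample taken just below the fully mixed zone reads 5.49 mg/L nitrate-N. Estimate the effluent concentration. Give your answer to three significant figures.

21.4 mg/L

Mass balance: 20600·1.700 + 4920·Cₑ = 25520·5.490
→ Cₑ = (25520·5.490 − 20600·1.700) / 4920 = 21.36 mg/L.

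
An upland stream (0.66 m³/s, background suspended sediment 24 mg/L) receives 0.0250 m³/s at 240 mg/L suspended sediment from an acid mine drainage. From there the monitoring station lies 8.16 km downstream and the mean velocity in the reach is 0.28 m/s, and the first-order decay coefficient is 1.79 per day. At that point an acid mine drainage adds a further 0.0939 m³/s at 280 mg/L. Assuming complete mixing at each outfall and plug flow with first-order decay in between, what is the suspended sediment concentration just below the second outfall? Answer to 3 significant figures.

49.1 mg/L

Mixed concentration C = ΣQC/ΣQ = (0.6600·24.00 + 0.02500·240.0) / 0.6850 = 21.84/0.6850 = 31.88 mg/L; combined flow 0.6850 m³/s.
Travel time t = 8.16·1000 / 0.28 = 29140 s = 8.095 h.
First-order decay: C = 31.88·exp(−k·t) = 31.88·0.5467 = 17.43 mg/L.
Second outfall: C = (0.6850·17.43 + 0.09390·280.0)/0.7789 = 49.09 mg/L.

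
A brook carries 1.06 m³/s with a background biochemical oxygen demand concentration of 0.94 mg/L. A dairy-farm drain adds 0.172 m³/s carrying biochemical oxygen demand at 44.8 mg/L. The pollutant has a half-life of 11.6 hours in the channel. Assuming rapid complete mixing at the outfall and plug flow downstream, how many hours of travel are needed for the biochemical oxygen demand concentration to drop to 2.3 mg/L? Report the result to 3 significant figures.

Mass balance: C = (1.060·0.9400 + 0.1720·44.80) / 1.232 = 8.702/1.232 = 7.063 mg/L.
Half-life 11.6 h → k = ln 2 / 11.6 = 0.05975 h⁻¹ = 1.434 d⁻¹.
7.063·exp(−k·t) = 2.3 → t = ln(7.063/2.3)/k = 67600 s = 18.78 h.

18.8 h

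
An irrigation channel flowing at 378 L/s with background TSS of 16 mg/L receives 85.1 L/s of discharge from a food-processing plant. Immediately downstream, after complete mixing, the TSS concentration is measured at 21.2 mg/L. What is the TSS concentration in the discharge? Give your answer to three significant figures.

44.3 mg/L

Mass balance: 378.0·16.00 + 85.10·Cₑ = 463.1·21.20
→ Cₑ = (463.1·21.20 − 378.0·16.00) / 85.10 = 44.30 mg/L.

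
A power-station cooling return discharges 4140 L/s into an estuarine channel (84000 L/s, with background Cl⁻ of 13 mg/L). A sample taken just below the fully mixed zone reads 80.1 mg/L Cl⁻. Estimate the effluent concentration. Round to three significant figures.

1440 mg/L

Mass balance: 84000·13.00 + 4140·Cₑ = 88140·80.10
→ Cₑ = (88140·80.10 − 84000·13.00) / 4140 = 1442 mg/L.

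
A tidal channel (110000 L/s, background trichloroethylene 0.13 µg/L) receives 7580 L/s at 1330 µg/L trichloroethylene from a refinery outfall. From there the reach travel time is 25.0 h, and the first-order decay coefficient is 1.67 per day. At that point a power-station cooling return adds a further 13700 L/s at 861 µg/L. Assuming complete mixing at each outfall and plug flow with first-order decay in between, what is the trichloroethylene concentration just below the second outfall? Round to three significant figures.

103 µg/L

Flow-weighted average: C = (110000·0.1300 + 7580·1330) / 117600 = 10100000/117600 = 85.86 µg/L; combined flow 117600 L/s.
First-order decay: C = 85.86·exp(−k·t) = 85.86·0.1756 = 15.08 µg/L.
At the second outfall, C = (117600·15.08 + 13700·861.0) / (117600 + 13700) = 103.4 µg/L.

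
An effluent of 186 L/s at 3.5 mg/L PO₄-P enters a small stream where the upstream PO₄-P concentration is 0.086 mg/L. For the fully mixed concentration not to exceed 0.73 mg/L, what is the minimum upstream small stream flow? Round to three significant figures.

800 L/s

Set C_mix = 0.73: (Q·0.08600 + 186.0·3.500) / (Q + 186.0) = 0.73
→ Q = 186.0·(3.500 − 0.73)/(0.73 − 0.08600) = 800.0 L/s.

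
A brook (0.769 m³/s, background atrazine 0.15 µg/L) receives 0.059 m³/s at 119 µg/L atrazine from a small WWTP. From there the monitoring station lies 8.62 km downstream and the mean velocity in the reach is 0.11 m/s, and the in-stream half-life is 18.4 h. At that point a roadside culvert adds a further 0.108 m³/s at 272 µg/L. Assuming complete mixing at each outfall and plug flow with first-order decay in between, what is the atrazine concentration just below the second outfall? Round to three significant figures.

Mass balance: C = (0.7690·0.1500 + 0.05900·119.0) / 0.8280 = 7.136/0.8280 = 8.619 µg/L; combined flow 0.8280 m³/s.
Travel time t = 8.62·1000 / 0.11 = 78360 s = 21.77 h.
Half-life 18.4 h → k = ln 2 / 18.4 = 0.03767 h⁻¹ = 0.9041 d⁻¹.
After decay, C = 8.619 × e^(−kt) = 8.619 × 0.4404 = 3.796 µg/L.
At the second outfall, C = (0.8280·3.796 + 0.1080·272.0) / (0.8280 + 0.1080) = 34.74 µg/L.

34.7 µg/L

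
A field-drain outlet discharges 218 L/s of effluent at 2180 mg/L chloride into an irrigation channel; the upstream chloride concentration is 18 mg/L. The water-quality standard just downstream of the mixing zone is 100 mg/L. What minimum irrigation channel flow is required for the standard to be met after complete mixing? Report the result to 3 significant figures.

Set C_mix = 100: (Q·18.00 + 218.0·2180) / (Q + 218.0) = 100
→ Q = 218.0·(2180 − 100)/(100 − 18.00) = 5530 L/s.

5530 L/s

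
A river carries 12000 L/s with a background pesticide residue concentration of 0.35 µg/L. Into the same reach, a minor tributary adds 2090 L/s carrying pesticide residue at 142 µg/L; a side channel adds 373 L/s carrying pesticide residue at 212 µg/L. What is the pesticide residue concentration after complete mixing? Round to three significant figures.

26.3 µg/L

Flow-weighted average: C = (12000·0.3500 + 2090·142.0 + 373.0·212.0) / 14460 = 380100/14460 = 26.28 µg/L.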